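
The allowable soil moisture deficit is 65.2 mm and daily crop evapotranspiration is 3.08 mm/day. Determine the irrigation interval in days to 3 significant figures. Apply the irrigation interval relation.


Approach: apply the irrigation interval relation, interval = SMD / ETc.
interval = 65.2 / 3.08 = 21.2 days
Therefore the irrigation interval = 21.2 days.


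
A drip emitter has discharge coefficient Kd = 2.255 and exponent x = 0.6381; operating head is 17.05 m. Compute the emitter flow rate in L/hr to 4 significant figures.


Approach: apply the emitter characteristic equation, q = Kd * h^x.
q = 2.255 * 17.05^0.6381 = 13.78 L/hr
Therefore the emitter flow rate = 13.78 L/hr.


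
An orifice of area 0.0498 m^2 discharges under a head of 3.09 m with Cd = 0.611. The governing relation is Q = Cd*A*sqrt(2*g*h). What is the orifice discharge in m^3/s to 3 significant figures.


Q = 0.611 * 0.0498 * sqrt(2*9.81*3.09) = 0.237 m^3/s
Therefore the orifice discharge = 0.237 m^3/s.


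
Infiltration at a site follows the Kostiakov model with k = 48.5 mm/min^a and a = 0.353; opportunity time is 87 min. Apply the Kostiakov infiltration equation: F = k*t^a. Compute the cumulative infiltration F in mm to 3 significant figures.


F = 48.5 * 87^0.353 = 235 mm
Therefore the cumulative infiltration F = 235 mm.


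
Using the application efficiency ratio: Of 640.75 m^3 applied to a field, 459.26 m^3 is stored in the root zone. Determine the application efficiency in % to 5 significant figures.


Approach: apply the application efficiency ratio, Ea = (stored/applied)*100.
Ea = (459.26/640.75)*100 = 71.675 %
Therefore the application efficiency = 71.675 %.


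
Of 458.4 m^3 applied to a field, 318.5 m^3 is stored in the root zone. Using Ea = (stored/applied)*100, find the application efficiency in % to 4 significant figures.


Ea = (318.5/458.4)*100 = 69.48 %
Therefore the application efficiency = 69.48 %.


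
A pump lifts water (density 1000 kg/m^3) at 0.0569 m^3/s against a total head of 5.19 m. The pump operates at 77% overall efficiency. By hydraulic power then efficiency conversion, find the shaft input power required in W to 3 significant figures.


Approach: apply hydraulic power then efficiency conversion, P = rho*g*Q*H; P_in = P/eta.
Step 1 — hydraulic power (P = rho*g*Q*H):
  P = 1000 * 9.81 * 0.0569 * 5.19 = 2897.0 W
Step 2 — input power: P_in = P/eta = 2897.0 / 0.77 = 3760 W
Therefore the shaft input power required = 3760 W.


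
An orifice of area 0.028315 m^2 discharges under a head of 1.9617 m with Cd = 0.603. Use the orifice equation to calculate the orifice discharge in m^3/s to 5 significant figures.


Approach: apply the orifice equation, Q = Cd*A*sqrt(2*g*h).
Q = 0.603 * 0.028315 * sqrt(2*9.81*1.9617) = 0.10593 m^3/s
Therefore the orifice discharge = 0.10593 m^3/s.


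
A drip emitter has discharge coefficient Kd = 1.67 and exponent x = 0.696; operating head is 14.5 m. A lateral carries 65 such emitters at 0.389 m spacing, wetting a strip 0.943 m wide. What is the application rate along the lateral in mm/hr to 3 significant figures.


Approach: apply the emitter equation with a lateral mass balance, q = Kd*h^x; Q = n*q; rate = Q/(n*spacing*width).
Step 1 — single emitter flow (q = Kd*h^x):
  q = 1.67 * 14.5^0.696 = 10.741 L/hr
Step 2 — total lateral flow: Q = 65 * 10.741 = 698.14 L/hr
Step 3 — wetted area: A = 65 * 0.389 * 0.943 = 23.844 m^2
Step 4 — application rate: Q/A = 698.14/23.844 = 29.3 mm/hr
Therefore the application rate along the lateral = 29.3 mm/hr.


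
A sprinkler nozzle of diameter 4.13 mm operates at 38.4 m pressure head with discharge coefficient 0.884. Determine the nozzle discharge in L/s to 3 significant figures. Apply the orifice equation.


Approach: apply the orifice equation, Q = Cd*A*sqrt(2*g*h), A = pi*(d/2)^2.
A = pi*(4.13e-3/2)^2 = 1.3396e-05 m^2
Q = 0.884 * 1.3396e-05 * sqrt(2*9.81*38.4) * 1000 = 0.325 L/s
Therefore the nozzle discharge = 0.325 L/s.


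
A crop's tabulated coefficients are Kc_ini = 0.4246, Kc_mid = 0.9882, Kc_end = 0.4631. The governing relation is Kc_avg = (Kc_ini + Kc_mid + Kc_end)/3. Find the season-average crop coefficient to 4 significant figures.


Kc_avg = (0.4246 + 0.9882 + 0.4631)/3 = 0.6253
Therefore the season-average crop coefficient = 0.6253.


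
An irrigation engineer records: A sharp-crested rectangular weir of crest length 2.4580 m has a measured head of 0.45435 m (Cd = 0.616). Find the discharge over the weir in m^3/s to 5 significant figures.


Approach: apply the rectangular weir equation, Q = (2/3)*Cd*L*sqrt(2g)*H^1.5.
Q = (2/3)*0.616*2.4580*sqrt(2*9.81)*0.45435^1.5 = 1.3693 m^3/s
Therefore the discharge over the weir = 1.3693 m^3/s.


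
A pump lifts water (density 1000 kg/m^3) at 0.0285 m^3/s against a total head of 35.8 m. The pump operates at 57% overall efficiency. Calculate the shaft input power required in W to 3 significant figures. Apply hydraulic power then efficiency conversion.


Approach: apply hydraulic power then efficiency conversion, P = rho*g*Q*H; P_in = P/eta.
Step 1 — hydraulic power (P = rho*g*Q*H):
  P = 1000 * 9.81 * 0.0285 * 35.8 = 10009 W
Step 2 — input power: P_in = P/eta = 10009 / 0.57 = 17600 W
Therefore the shaft input power required = 17600 W.


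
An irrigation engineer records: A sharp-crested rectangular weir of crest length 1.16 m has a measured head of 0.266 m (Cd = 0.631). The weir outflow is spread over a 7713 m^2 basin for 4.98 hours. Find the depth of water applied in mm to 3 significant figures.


Approach: apply the rectangular weir equation with a volume-to-depth conversion, Q = (2/3)*Cd*L*sqrt(2g)*H^1.5; d = Q*t/A * 1000.
Step 1 — weir discharge:
  Q = (2/3)*0.631*1.16*sqrt(2*9.81)*0.266^1.5 = 0.29653 m^3/s
Step 2 — volume: V = 0.29653 * 4.98*3600 = 5316.2 m^3
Step 3 — depth: d = V/A * 1000 = 5316.2/7713 * 1000 = 689 mm
Therefore the depth of water applied = 689 mm.


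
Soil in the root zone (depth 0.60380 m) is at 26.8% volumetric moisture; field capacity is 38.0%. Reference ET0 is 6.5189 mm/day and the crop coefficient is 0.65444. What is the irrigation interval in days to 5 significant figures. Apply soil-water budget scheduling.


Approach: apply soil-water budget scheduling, SMD = (FC-theta)/100*depth*1000; ETc = ET0*Kc; interval = SMD/ETc.
Step 1 — soil moisture deficit:
  SMD = (38.0 - 26.8)/100 * 0.60380 * 1000 = 67.62560 mm
Step 2 — daily crop ET (ETc = ET0*Kc):
  ETc = 6.5189 * 0.65444 = 4.266229 mm/day
Step 3 — irrigation interval (SMD/ETc):
  interval = 67.62560 / 4.266229 = 15.851 days
Therefore the irrigation interval = 15.851 days.


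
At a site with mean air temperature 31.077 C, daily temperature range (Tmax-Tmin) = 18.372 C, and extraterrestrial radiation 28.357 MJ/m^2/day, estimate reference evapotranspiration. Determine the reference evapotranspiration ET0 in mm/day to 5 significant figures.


Approach: apply the Hargreaves-Samani method, ET0 = 0.0023*(Tmean+17.8)*sqrt(Tmax-Tmin)*0.408*Ra.
ET0 = 0.0023*(31.077+17.8)*sqrt(18.372)*0.408*28.357 = 5.5748 mm/day
Therefore the reference evapotranspiration ET0 = 5.5748 mm/day.


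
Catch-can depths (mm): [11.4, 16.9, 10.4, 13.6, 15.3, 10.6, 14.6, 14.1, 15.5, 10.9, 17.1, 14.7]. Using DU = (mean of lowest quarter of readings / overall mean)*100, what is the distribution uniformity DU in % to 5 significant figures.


sorted lowest 3 of 12: [10.4, 10.6, 10.9] -> mean = 10.63333 mm
overall mean = 13.75833 mm
DU = (10.63333/13.75833)*100 = 77.286 %
Therefore the distribution uniformity DU = 77.286 %.


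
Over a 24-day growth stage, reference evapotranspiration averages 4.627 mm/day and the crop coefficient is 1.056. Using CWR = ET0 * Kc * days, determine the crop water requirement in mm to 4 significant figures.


CWR = 4.627 * 1.056 * 24 = 117.3 mm
Therefore the crop water requirement = 117.3 mm.


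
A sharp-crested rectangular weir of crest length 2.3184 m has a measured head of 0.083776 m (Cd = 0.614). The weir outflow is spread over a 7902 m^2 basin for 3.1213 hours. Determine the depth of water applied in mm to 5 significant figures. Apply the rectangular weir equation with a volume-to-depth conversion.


Approach: apply the rectangular weir equation with a volume-to-depth conversion, Q = (2/3)*Cd*L*sqrt(2g)*H^1.5; d = Q*t/A * 1000.
Step 1 — weir discharge:
  Q = (2/3)*0.614*2.3184*sqrt(2*9.81)*0.083776^1.5 = 0.1019282 m^3/s
Step 2 — volume: V = 0.1019282 * 3.1213*3600 = 1145.335 m^3
Step 3 — depth: d = V/A * 1000 = 1145.335/7902 * 1000 = 144.94 mm
Therefore the depth of water applied = 144.94 mm.


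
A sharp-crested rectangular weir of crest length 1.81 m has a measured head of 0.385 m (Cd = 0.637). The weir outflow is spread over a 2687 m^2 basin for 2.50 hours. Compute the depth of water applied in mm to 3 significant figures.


Approach: apply the rectangular weir equation with a volume-to-depth conversion, Q = (2/3)*Cd*L*sqrt(2g)*H^1.5; d = Q*t/A * 1000.
Step 1 — weir discharge:
  Q = (2/3)*0.637*1.81*sqrt(2*9.81)*0.385^1.5 = 0.81333 m^3/s
Step 2 — volume: V = 0.81333 * 2.50*3600 = 7320.0 m^3
Step 3 — depth: d = V/A * 1000 = 7320.0/2687 * 1000 = 2720 mm
Therefore the depth of water applied = 2720 mm.


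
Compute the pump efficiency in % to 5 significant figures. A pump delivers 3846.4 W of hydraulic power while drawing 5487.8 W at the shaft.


Approach: apply the efficiency ratio, eta = (P_out/P_in)*100.
eta = (3846.4 / 5487.8) * 100 = 70.090 %
Therefore the pump efficiency = 70.090 %.


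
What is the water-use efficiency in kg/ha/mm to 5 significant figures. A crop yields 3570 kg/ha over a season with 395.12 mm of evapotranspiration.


Approach: apply the water-use efficiency ratio, WUE = yield/ET.
WUE = 3570 / 395.12 = 9.0352 kg/ha/mm
Therefore the water-use efficiency = 9.0352 kg/ha/mm.


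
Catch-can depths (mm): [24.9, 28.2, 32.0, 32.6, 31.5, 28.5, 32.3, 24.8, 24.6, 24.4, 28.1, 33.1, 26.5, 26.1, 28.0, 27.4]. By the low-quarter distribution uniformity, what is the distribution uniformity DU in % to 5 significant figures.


Approach: apply the low-quarter distribution uniformity, DU = (mean of lowest quarter of readings / overall mean)*100.
sorted lowest 4 of 16: [24.4, 24.6, 24.8, 24.9] -> mean = 24.67500 mm
overall mean = 28.31250 mm
DU = (24.67500/28.31250)*100 = 87.152 %
Therefore the distribution uniformity DU = 87.152 %.


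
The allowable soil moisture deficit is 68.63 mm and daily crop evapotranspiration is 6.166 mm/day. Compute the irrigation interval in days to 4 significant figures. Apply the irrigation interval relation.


Approach: apply the irrigation interval relation, interval = SMD / ETc.
interval = 68.63 / 6.166 = 11.13 days
Therefore the irrigation interval = 11.13 days.


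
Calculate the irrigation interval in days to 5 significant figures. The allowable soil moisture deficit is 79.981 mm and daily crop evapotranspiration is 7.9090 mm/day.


Approach: apply the irrigation interval relation, interval = SMD / ETc.
interval = 79.981 / 7.9090 = 10.113 days
Therefore the irrigation interval = 10.113 days.


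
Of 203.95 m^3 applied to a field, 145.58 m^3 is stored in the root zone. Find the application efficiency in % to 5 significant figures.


Approach: apply the application efficiency ratio, Ea = (stored/applied)*100.
Ea = (145.58/203.95)*100 = 71.380 %
Therefore the application efficiency = 71.380 %.


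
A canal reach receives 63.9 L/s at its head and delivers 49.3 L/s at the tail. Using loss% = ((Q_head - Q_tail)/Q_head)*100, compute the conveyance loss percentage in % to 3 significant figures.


loss = ((63.9 - 49.3)/63.9)*100 = 22.8 %
Therefore the conveyance loss percentage = 22.8 %.


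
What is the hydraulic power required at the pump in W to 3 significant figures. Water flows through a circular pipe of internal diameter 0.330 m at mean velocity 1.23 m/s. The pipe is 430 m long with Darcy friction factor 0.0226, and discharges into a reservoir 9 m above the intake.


Approach: apply continuity + Darcy-Weisbach + hydraulic power, Q = A*v; hf = f*(L/D)*(v^2/(2g)); H = static + hf; P = rho*g*Q*H.
Step 1 — flow rate (continuity, Q = A*v):
  A = pi*(0.330/2)^2 = 0.085530 m^2
  Q = 0.085530 * 1.23 = 0.10520 m^3/s
Step 2 — friction head loss (Darcy-Weisbach):
  hf = 0.0226 * (430/0.330) * (1.23^2 / (2*9.81))
  hf = 2.2708 m
Step 3 — total head: H = 9 + 2.2708 = 11.271 m
Step 4 — hydraulic power (P = rho*g*Q*H):
  P = 1000 * 9.81 * 0.10520 * 11.271 = 11600 W
Therefore the hydraulic power required at the pump = 11600 W.


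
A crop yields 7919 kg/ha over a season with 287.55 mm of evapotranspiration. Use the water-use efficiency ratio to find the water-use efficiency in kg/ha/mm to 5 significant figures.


Approach: apply the water-use efficiency ratio, WUE = yield/ET.
WUE = 7919 / 287.55 = 27.540 kg/ha/mm
Therefore the water-use efficiency = 27.540 kg/ha/mm.


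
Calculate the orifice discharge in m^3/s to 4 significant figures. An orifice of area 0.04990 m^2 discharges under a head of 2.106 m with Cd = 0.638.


Approach: apply the orifice equation, Q = Cd*A*sqrt(2*g*h).
Q = 0.638 * 0.04990 * sqrt(2*9.81*2.106) = 0.2046 m^3/s
Therefore the orifice discharge = 0.2046 m^3/s.


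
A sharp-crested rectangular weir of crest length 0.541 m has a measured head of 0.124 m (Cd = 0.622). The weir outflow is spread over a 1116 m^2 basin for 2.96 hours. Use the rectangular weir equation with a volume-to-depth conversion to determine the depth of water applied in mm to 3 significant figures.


Approach: apply the rectangular weir equation with a volume-to-depth conversion, Q = (2/3)*Cd*L*sqrt(2g)*H^1.5; d = Q*t/A * 1000.
Step 1 — weir discharge:
  Q = (2/3)*0.622*0.541*sqrt(2*9.81)*0.124^1.5 = 0.043389 m^3/s
Step 2 — volume: V = 0.043389 * 2.96*3600 = 462.35 m^3
Step 3 — depth: d = V/A * 1000 = 462.35/1116 * 1000 = 414 mm
Therefore the depth of water applied = 414 mm.


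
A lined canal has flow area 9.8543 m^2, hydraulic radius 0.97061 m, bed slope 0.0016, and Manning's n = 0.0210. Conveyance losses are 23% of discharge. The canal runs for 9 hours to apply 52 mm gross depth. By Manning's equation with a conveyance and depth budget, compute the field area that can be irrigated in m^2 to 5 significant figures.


Approach: apply Manning's equation with a conveyance and depth budget, Q = (1/n)*A*R^(2/3)*S^(1/2); Q_field = Q*(1-loss); Area = Q_field*t/(d/1000).
Step 1 — canal discharge (Manning's equation):
  Q = (1/0.0210) * 9.8543 * 0.97061^(2/3) * 0.0016^(1/2) = 18.40050 m^3/s
Step 2 — delivered flow: Q_field = 18.40050*(1 - 23/100) = 14.16839 m^3/s
Step 3 — volume delivered: V = 14.16839 * 9*3600 = 459055.7 m^3
Step 4 — area served: A = V / (depth/1000) = 459055.7 / 0.052 = 8828000 m^2
Therefore the field area that can be irrigated = 8828000 m^2.


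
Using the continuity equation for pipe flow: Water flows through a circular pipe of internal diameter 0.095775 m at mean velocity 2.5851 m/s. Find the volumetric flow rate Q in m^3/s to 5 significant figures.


Approach: apply the continuity equation for pipe flow, Q = A * v with A = pi*(D/2)^2.
A = pi*(0.095775/2)^2 = 0.007204340 m^2
Q = 0.007204340 * 2.5851 = 0.018624 m^3/s
Therefore the volumetric flow rate Q = 0.018624 m^3/s.


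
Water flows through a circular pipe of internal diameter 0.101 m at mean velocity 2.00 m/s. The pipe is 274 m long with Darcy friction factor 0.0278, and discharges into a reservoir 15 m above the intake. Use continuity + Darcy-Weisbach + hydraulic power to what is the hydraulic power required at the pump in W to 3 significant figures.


Approach: apply continuity + Darcy-Weisbach + hydraulic power, Q = A*v; hf = f*(L/D)*(v^2/(2g)); H = static + hf; P = rho*g*Q*H.
Step 1 — flow rate (continuity, Q = A*v):
  A = pi*(0.101/2)^2 = 0.0080118 m^2
  Q = 0.0080118 * 2.00 = 0.016024 m^3/s
Step 2 — friction head loss (Darcy-Weisbach):
  hf = 0.0278 * (274/0.101) * (2.00^2 / (2*9.81))
  hf = 15.376 m
Step 3 — total head: H = 15 + 15.376 = 30.376 m
Step 4 — hydraulic power (P = rho*g*Q*H):
  P = 1000 * 9.81 * 0.016024 * 30.376 = 4770 W
Therefore the hydraulic power required at the pump = 4770 W.


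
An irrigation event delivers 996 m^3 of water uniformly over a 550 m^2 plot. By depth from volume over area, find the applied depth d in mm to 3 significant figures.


Approach: apply depth from volume over area, d = (V/A)*1000.
d = (996 / 550) * 1000 = 1810 mm
Therefore the applied depth d = 1810 mm.


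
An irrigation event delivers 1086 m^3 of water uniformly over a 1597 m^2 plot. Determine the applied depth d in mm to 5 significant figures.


Approach: apply depth from volume over area, d = (V/A)*1000.
d = (1086 / 1597) * 1000 = 680.03 mm
Therefore the applied depth d = 680.03 mm.


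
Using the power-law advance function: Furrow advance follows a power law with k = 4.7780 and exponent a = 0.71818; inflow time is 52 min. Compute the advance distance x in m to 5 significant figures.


Approach: apply the power-law advance function, x = k*t^a.
x = 4.7780 * 52^0.71818 = 81.592 m
Therefore the advance distance x = 81.592 m.


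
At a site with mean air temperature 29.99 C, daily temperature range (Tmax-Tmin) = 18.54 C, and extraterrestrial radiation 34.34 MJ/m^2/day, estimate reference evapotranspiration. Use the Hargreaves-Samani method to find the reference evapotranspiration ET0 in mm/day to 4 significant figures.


Approach: apply the Hargreaves-Samani method, ET0 = 0.0023*(Tmean+17.8)*sqrt(Tmax-Tmin)*0.408*Ra.
ET0 = 0.0023*(29.99+17.8)*sqrt(18.54)*0.408*34.34 = 6.631 mm/day
Therefore the reference evapotranspiration ET0 = 6.631 mm/day.


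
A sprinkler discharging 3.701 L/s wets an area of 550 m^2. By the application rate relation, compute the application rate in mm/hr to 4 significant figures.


Approach: apply the application rate relation, rate = (Q/A)*3600.
rate = (3.701 / 550) * 3600 = 24.22 mm/hr
Therefore the application rate = 24.22 mm/hr.


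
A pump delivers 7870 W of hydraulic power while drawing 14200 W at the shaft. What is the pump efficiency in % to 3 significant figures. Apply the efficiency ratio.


Approach: apply the efficiency ratio, eta = (P_out/P_in)*100.
eta = (7870 / 14200) * 100 = 55.4 %
Therefore the pump efficiency = 55.4 %.


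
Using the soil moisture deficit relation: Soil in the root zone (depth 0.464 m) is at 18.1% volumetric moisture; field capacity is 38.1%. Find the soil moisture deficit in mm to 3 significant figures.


Approach: apply the soil moisture deficit relation, SMD = (FC - theta)/100 * depth * 1000.
SMD = (38.1 - 18.1)/100 * 0.464 * 1000 = 92.8 mm
Therefore the soil moisture deficit = 92.8 mm.


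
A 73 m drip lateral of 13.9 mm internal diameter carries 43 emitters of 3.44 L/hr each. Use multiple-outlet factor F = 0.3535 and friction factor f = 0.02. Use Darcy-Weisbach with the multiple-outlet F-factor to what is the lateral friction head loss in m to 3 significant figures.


Approach: apply Darcy-Weisbach with the multiple-outlet F-factor, Q = n*q/(3600*1000) m^3/s; v = Q/A; hf = F*f*(L/D)*(v^2/(2g)).
Q = 43*3.44/(3600*1000) = 4.1089e-05 m^3/s
A = pi*(13.9e-3/2)^2 = 1.5175e-04 m^2, so v = Q/A = 0.27077 m/s
hf = 0.3535*0.02*(73/0.0139)*(0.27077^2/(2*9.81)) = 0.139 m
Therefore the lateral friction head loss = 0.139 m.


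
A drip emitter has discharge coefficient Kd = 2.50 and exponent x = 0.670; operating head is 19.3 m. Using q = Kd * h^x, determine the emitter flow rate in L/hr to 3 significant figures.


q = 2.50 * 19.3^0.670 = 18.2 L/hr
Therefore the emitter flow rate = 18.2 L/hr.


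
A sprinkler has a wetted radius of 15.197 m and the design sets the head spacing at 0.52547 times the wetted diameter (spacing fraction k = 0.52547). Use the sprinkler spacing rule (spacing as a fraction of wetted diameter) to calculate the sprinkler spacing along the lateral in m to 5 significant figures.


Approach: apply the sprinkler spacing rule (spacing as a fraction of wetted diameter), S = k*(2*R).
S = 0.52547 * (2 * 15.197) = 15.971 m
Therefore the sprinkler spacing along the lateral = 15.971 m.


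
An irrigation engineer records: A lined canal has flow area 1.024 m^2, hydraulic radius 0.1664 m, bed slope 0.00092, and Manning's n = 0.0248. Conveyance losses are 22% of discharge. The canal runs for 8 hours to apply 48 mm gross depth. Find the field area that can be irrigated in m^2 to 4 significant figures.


Approach: apply Manning's equation with a conveyance and depth budget, Q = (1/n)*A*R^(2/3)*S^(1/2); Q_field = Q*(1-loss); Area = Q_field*t/(d/1000).
Step 1 — canal discharge (Manning's equation):
  Q = (1/0.0248) * 1.024 * 0.1664^(2/3) * 0.00092^(1/2) = 0.378888 m^3/s
Step 2 — delivered flow: Q_field = 0.378888*(1 - 22/100) = 0.295533 m^3/s
Step 3 — volume delivered: V = 0.295533 * 8*3600 = 8511.34 m^3
Step 4 — area served: A = V / (depth/1000) = 8511.34 / 0.048 = 177300 m^2
Therefore the field area that can be irrigated = 177300 m^2.


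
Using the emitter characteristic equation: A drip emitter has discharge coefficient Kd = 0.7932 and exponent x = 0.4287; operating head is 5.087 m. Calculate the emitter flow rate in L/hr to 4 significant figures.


Approach: apply the emitter characteristic equation, q = Kd * h^x.
q = 0.7932 * 5.087^0.4287 = 1.593 L/hr
Therefore the emitter flow rate = 1.593 L/hr.


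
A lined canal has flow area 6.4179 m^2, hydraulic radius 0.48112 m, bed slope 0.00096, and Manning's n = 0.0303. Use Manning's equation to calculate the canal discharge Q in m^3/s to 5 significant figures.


Approach: apply Manning's equation, Q = (1/n)*A*R^(2/3)*S^(1/2).
Q = (1/0.0303) * 6.4179 * 0.48112^(2/3) * 0.00096^(1/2) = 4.0295 m^3/s
Therefore the canal discharge Q = 4.0295 m^3/s.


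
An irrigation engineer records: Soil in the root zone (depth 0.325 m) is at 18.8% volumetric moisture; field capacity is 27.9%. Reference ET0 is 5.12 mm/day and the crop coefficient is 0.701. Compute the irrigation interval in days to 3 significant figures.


Approach: apply soil-water budget scheduling, SMD = (FC-theta)/100*depth*1000; ETc = ET0*Kc; interval = SMD/ETc.
Step 1 — soil moisture deficit:
  SMD = (27.9 - 18.8)/100 * 0.325 * 1000 = 29.575 mm
Step 2 — daily crop ET (ETc = ET0*Kc):
  ETc = 5.12 * 0.701 = 3.5891 mm/day
Step 3 — irrigation interval (SMD/ETc):
  interval = 29.575 / 3.5891 = 8.24 days
Therefore the irrigation interval = 8.24 days.


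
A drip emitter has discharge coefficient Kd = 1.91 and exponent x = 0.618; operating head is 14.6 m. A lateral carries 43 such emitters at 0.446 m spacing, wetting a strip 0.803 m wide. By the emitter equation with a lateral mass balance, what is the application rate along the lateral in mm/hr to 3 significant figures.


Approach: apply the emitter equation with a lateral mass balance, q = Kd*h^x; Q = n*q; rate = Q/(n*spacing*width).
Step 1 — single emitter flow (q = Kd*h^x):
  q = 1.91 * 14.6^0.618 = 10.014 L/hr
Step 2 — total lateral flow: Q = 43 * 10.014 = 430.60 L/hr
Step 3 — wetted area: A = 43 * 0.446 * 0.803 = 15.400 m^2
Step 4 — application rate: Q/A = 430.60/15.400 = 28.0 mm/hr
Therefore the application rate along the lateral = 28.0 mm/hr.


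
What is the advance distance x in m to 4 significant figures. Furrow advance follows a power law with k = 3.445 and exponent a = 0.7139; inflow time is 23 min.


Approach: apply the power-law advance function, x = k*t^a.
x = 3.445 * 23^0.7139 = 32.31 m
Therefore the advance distance x = 32.31 m.


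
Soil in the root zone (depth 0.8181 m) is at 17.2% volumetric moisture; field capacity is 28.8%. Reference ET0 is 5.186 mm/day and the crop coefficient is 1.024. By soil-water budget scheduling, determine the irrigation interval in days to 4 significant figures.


Approach: apply soil-water budget scheduling, SMD = (FC-theta)/100*depth*1000; ETc = ET0*Kc; interval = SMD/ETc.
Step 1 — soil moisture deficit:
  SMD = (28.8 - 17.2)/100 * 0.8181 * 1000 = 94.8996 mm
Step 2 — daily crop ET (ETc = ET0*Kc):
  ETc = 5.186 * 1.024 = 5.31046 mm/day
Step 3 — irrigation interval (SMD/ETc):
  interval = 94.8996 / 5.31046 = 17.87 days
Therefore the irrigation interval = 17.87 days.


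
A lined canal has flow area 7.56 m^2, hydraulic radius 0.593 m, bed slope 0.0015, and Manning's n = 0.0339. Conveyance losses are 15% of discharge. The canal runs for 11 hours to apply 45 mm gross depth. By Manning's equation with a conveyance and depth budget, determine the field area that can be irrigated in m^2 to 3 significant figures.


Approach: apply Manning's equation with a conveyance and depth budget, Q = (1/n)*A*R^(2/3)*S^(1/2); Q_field = Q*(1-loss); Area = Q_field*t/(d/1000).
Step 1 — canal discharge (Manning's equation):
  Q = (1/0.0339) * 7.56 * 0.593^(2/3) * 0.0015^(1/2) = 6.0964 m^3/s
Step 2 — delivered flow: Q_field = 6.0964*(1 - 15/100) = 5.1819 m^3/s
Step 3 — volume delivered: V = 5.1819 * 11*3600 = 205200 m^3
Step 4 — area served: A = V / (depth/1000) = 205200 / 0.045 = 4560000 m^2
Therefore the field area that can be irrigated = 4560000 m^2.


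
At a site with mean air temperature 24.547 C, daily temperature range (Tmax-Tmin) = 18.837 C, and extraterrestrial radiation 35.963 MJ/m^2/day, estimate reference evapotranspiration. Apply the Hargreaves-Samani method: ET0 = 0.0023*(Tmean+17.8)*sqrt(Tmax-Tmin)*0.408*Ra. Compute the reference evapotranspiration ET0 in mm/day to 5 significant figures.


ET0 = 0.0023*(24.547+17.8)*sqrt(18.837)*0.408*35.963 = 6.2026 mm/day
Therefore the reference evapotranspiration ET0 = 6.2026 mm/day.


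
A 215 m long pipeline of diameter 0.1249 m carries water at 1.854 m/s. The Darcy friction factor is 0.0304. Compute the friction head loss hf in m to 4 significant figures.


Approach: apply the Darcy-Weisbach equation, hf = f*(L/D)*(v^2/(2g)).
hf = 0.0304 * (215/0.1249) * (1.854^2 / (2*9.81))
hf = 9.168 m
Therefore the friction head loss hf = 9.168 m.


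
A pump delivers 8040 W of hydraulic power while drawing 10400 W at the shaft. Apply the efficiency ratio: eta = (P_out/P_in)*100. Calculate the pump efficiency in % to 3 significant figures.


eta = (8040 / 10400) * 100 = 77.3 %
Therefore the pump efficiency = 77.3 %.


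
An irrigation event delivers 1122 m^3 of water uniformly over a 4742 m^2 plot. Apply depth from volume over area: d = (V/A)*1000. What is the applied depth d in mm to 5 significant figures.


d = (1122 / 4742) * 1000 = 236.61 mm
Therefore the applied depth d = 236.61 mm.


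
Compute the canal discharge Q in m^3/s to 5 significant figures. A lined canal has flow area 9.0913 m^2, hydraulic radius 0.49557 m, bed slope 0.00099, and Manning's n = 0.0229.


Approach: apply Manning's equation, Q = (1/n)*A*R^(2/3)*S^(1/2).
Q = (1/0.0229) * 9.0913 * 0.49557^(2/3) * 0.00099^(1/2) = 7.8225 m^3/s
Therefore the canal discharge Q = 7.8225 m^3/s.


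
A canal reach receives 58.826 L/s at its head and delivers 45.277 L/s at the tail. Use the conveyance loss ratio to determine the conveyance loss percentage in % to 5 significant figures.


Approach: apply the conveyance loss ratio, loss% = ((Q_head - Q_tail)/Q_head)*100.
loss = ((58.826 - 45.277)/58.826)*100 = 23.032 %
Therefore the conveyance loss percentage = 23.032 %.


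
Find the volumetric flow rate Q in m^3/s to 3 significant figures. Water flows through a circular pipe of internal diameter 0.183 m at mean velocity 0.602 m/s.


Approach: apply the continuity equation for pipe flow, Q = A * v with A = pi*(D/2)^2.
A = pi*(0.183/2)^2 = 0.026302 m^2
Q = 0.026302 * 0.602 = 0.0158 m^3/s
Therefore the volumetric flow rate Q = 0.0158 m^3/s.


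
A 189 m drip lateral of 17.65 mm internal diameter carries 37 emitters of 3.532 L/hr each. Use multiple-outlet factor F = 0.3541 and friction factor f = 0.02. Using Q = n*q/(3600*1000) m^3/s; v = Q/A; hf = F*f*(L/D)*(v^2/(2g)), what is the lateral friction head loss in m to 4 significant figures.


Q = 37*3.532/(3600*1000) = 3.63011e-05 m^3/s
A = pi*(17.65e-3/2)^2 = 2.44669e-04 m^2, so v = Q/A = 0.148368 m/s
hf = 0.3541*0.02*(189/0.01765)*(0.148368^2/(2*9.81)) = 0.08509 m
Therefore the lateral friction head loss = 0.08509 m.


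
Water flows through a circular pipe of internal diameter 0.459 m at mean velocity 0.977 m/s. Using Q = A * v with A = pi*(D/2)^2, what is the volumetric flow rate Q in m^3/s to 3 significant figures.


A = pi*(0.459/2)^2 = 0.16547 m^2
Q = 0.16547 * 0.977 = 0.162 m^3/s
Therefore the volumetric flow rate Q = 0.162 m^3/s.


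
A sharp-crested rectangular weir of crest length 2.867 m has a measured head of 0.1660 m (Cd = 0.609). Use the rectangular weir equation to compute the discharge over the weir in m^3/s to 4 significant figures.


Approach: apply the rectangular weir equation, Q = (2/3)*Cd*L*sqrt(2g)*H^1.5.
Q = (2/3)*0.609*2.867*sqrt(2*9.81)*0.1660^1.5 = 0.3487 m^3/s
Therefore the discharge over the weir = 0.3487 m^3/s.


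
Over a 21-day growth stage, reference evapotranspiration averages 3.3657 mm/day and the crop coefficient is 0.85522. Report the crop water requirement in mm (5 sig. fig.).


Approach: apply the crop water requirement relation, CWR = ET0 * Kc * days.
CWR = 3.3657 * 0.85522 * 21 = 60.447 mm
Therefore the crop water requirement = 60.447 mm.


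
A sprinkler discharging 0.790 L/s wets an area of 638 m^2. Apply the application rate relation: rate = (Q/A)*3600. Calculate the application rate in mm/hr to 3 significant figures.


rate = (0.790 / 638) * 3600 = 4.46 mm/hr
Therefore the application rate = 4.46 mm/hr.


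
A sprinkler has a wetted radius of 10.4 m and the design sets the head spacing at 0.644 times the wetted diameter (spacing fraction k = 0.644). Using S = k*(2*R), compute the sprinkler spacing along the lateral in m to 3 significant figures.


S = 0.644 * (2 * 10.4) = 13.4 m
Therefore the sprinkler spacing along the lateral = 13.4 m.


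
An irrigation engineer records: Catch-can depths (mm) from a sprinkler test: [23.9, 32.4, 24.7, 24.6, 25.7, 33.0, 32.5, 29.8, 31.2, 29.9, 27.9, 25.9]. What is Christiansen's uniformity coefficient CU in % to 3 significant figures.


Approach: apply Christiansen's uniformity coefficient, CU = (1 - mean_abs_deviation/mean)*100.
mean = 28.458 mm
mean |d_i - mean| = 3.0083 mm
CU = (1 - 3.0083/28.458)*100 = 89.4 %
Therefore Christiansen's uniformity coefficient CU = 89.4 %.


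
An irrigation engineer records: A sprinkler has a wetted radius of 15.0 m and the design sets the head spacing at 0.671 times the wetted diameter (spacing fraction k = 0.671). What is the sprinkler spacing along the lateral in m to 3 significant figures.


Approach: apply the sprinkler spacing rule (spacing as a fraction of wetted diameter), S = k*(2*R).
S = 0.671 * (2 * 15.0) = 20.1 m
Therefore the sprinkler spacing along the lateral = 20.1 m.


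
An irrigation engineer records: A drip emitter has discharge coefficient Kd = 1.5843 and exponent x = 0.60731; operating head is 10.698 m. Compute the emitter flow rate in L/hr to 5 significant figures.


Approach: apply the emitter characteristic equation, q = Kd * h^x.
q = 1.5843 * 10.698^0.60731 = 6.6826 L/hr
Therefore the emitter flow rate = 6.6826 L/hr.


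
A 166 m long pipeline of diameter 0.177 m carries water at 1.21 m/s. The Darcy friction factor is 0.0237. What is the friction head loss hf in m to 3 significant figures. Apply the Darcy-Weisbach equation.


Approach: apply the Darcy-Weisbach equation, hf = f*(L/D)*(v^2/(2g)).
hf = 0.0237 * (166/0.177) * (1.21^2 / (2*9.81))
hf = 1.66 m
Therefore the friction head loss hf = 1.66 m.


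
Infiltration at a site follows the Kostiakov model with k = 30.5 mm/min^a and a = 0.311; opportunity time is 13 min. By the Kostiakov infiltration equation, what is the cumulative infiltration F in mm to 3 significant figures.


Approach: apply the Kostiakov infiltration equation, F = k*t^a.
F = 30.5 * 13^0.311 = 67.7 mm
Therefore the cumulative infiltration F = 67.7 mm.


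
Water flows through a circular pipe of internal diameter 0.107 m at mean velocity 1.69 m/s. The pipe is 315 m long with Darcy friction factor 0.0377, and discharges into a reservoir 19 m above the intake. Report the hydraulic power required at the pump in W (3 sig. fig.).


Approach: apply continuity + Darcy-Weisbach + hydraulic power, Q = A*v; hf = f*(L/D)*(v^2/(2g)); H = static + hf; P = rho*g*Q*H.
Step 1 — flow rate (continuity, Q = A*v):
  A = pi*(0.107/2)^2 = 0.0089920 m^2
  Q = 0.0089920 * 1.69 = 0.015197 m^3/s
Step 2 — friction head loss (Darcy-Weisbach):
  hf = 0.0377 * (315/0.107) * (1.69^2 / (2*9.81))
  hf = 16.156 m
Step 3 — total head: H = 19 + 16.156 = 35.156 m
Step 4 — hydraulic power (P = rho*g*Q*H):
  P = 1000 * 9.81 * 0.015197 * 35.156 = 5240 W
Therefore the hydraulic power required at the pump = 5240 W.


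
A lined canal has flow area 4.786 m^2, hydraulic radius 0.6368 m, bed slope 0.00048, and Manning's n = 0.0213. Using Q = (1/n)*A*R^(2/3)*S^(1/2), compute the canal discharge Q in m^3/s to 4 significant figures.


Q = (1/0.0213) * 4.786 * 0.6368^(2/3) * 0.00048^(1/2) = 3.644 m^3/s
Therefore the canal discharge Q = 3.644 m^3/s.


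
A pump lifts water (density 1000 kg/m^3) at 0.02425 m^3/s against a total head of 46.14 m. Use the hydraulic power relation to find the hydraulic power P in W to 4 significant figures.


Approach: apply the hydraulic power relation, P = rho*g*Q*H.
P = 1000 * 9.81 * 0.02425 * 46.14 = 10980 W
Therefore the hydraulic power P = 10980 W.


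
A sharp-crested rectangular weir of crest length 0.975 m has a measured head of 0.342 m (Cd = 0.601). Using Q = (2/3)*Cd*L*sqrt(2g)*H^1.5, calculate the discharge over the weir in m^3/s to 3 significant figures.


Q = (2/3)*0.601*0.975*sqrt(2*9.81)*0.342^1.5 = 0.346 m^3/s
Therefore the discharge over the weir = 0.346 m^3/s.


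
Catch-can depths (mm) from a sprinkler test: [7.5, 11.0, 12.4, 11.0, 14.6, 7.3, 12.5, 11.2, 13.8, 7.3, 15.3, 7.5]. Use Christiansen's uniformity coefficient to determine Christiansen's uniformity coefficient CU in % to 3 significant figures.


Approach: apply Christiansen's uniformity coefficient, CU = (1 - mean_abs_deviation/mean)*100.
mean = 10.950 mm
mean |d_i - mean| = 2.3667 mm
CU = (1 - 2.3667/10.950)*100 = 78.4 %
Therefore Christiansen's uniformity coefficient CU = 78.4 %.


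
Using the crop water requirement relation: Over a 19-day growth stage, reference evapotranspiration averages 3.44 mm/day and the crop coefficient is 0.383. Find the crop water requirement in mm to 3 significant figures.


Approach: apply the crop water requirement relation, CWR = ET0 * Kc * days.
CWR = 3.44 * 0.383 * 19 = 25.0 mm
Therefore the crop water requirement = 25.0 mm.


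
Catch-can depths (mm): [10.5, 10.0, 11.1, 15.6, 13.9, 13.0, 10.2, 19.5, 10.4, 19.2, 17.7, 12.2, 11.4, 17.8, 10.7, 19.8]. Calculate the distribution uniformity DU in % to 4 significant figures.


Approach: apply the low-quarter distribution uniformity, DU = (mean of lowest quarter of readings / overall mean)*100.
sorted lowest 4 of 16: [10.0, 10.2, 10.4, 10.5] -> mean = 10.2750 mm
overall mean = 13.9375 mm
DU = (10.2750/13.9375)*100 = 73.72 %
Therefore the distribution uniformity DU = 73.72 %.


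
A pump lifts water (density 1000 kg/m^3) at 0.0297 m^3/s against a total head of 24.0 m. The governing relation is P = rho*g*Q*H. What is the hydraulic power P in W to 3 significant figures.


P = 1000 * 9.81 * 0.0297 * 24.0 = 6990 W
Therefore the hydraulic power P = 6990 W.


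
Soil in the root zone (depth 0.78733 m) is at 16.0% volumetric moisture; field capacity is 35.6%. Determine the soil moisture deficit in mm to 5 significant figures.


Approach: apply the soil moisture deficit relation, SMD = (FC - theta)/100 * depth * 1000.
SMD = (35.6 - 16.0)/100 * 0.78733 * 1000 = 154.32 mm
Therefore the soil moisture deficit = 154.32 mm.


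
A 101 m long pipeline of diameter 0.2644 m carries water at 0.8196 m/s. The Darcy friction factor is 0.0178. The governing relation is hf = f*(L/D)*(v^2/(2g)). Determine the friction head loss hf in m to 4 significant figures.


hf = 0.0178 * (101/0.2644) * (0.8196^2 / (2*9.81))
hf = 0.2328 m
Therefore the friction head loss hf = 0.2328 m.


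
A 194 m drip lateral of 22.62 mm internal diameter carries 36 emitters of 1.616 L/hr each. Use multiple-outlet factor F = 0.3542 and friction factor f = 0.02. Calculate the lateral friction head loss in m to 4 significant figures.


Approach: apply Darcy-Weisbach with the multiple-outlet F-factor, Q = n*q/(3600*1000) m^3/s; v = Q/A; hf = F*f*(L/D)*(v^2/(2g)).
Q = 36*1.616/(3600*1000) = 1.61600e-05 m^3/s
A = pi*(22.62e-3/2)^2 = 4.01860e-04 m^2, so v = Q/A = 0.0402130 m/s
hf = 0.3542*0.02*(194/0.02262)*(0.0402130^2/(2*9.81)) = 0.005008 m
Therefore the lateral friction head loss = 0.005008 m.


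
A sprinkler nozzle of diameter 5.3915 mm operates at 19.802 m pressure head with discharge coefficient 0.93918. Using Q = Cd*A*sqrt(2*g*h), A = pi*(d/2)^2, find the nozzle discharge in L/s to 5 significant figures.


A = pi*(5.3915e-3/2)^2 = 2.283017e-05 m^2
Q = 0.93918 * 2.283017e-05 * sqrt(2*9.81*19.802) * 1000 = 0.42263 L/s
Therefore the nozzle discharge = 0.42263 L/s.


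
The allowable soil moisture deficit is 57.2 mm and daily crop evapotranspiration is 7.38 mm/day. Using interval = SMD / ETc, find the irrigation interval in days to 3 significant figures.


interval = 57.2 / 7.38 = 7.75 days
Therefore the irrigation interval = 7.75 days.


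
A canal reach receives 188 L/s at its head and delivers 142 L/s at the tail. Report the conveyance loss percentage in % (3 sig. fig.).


Approach: apply the conveyance loss ratio, loss% = ((Q_head - Q_tail)/Q_head)*100.
loss = ((188 - 142)/188)*100 = 24.5 %
Therefore the conveyance loss percentage = 24.5 %.


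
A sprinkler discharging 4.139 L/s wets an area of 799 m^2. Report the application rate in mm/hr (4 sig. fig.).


Approach: apply the application rate relation, rate = (Q/A)*3600.
rate = (4.139 / 799) * 3600 = 18.65 mm/hr
Therefore the application rate = 18.65 mm/hr.


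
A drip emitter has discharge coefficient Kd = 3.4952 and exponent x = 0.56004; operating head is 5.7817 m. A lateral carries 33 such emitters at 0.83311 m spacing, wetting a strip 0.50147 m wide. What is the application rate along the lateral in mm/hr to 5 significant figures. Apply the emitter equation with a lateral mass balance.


Approach: apply the emitter equation with a lateral mass balance, q = Kd*h^x; Q = n*q; rate = Q/(n*spacing*width).
Step 1 — single emitter flow (q = Kd*h^x):
  q = 3.4952 * 5.7817^0.56004 = 9.337995 L/hr
Step 2 — total lateral flow: Q = 33 * 9.337995 = 308.1538 L/hr
Step 3 — wetted area: A = 33 * 0.83311 * 0.50147 = 13.78673 m^2
Step 4 — application rate: Q/A = 308.1538/13.78673 = 22.351 mm/hr
Therefore the application rate along the lateral = 22.351 mm/hr.


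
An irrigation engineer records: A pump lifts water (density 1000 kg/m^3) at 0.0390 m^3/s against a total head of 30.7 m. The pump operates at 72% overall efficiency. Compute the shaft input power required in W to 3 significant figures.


Approach: apply hydraulic power then efficiency conversion, P = rho*g*Q*H; P_in = P/eta.
Step 1 — hydraulic power (P = rho*g*Q*H):
  P = 1000 * 9.81 * 0.0390 * 30.7 = 11746 W
Step 2 — input power: P_in = P/eta = 11746 / 0.72 = 16300 W
Therefore the shaft input power required = 16300 W.


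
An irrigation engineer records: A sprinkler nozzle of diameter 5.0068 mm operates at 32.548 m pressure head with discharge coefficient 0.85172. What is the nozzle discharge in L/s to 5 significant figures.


Approach: apply the orifice equation, Q = Cd*A*sqrt(2*g*h), A = pi*(d/2)^2.
A = pi*(5.0068e-3/2)^2 = 1.968840e-05 m^2
Q = 0.85172 * 1.968840e-05 * sqrt(2*9.81*32.548) * 1000 = 0.42376 L/s
Therefore the nozzle discharge = 0.42376 L/s.


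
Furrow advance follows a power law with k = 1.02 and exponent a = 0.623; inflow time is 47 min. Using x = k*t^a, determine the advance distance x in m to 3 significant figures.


x = 1.02 * 47^0.623 = 11.2 m
Therefore the advance distance x = 11.2 m.
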